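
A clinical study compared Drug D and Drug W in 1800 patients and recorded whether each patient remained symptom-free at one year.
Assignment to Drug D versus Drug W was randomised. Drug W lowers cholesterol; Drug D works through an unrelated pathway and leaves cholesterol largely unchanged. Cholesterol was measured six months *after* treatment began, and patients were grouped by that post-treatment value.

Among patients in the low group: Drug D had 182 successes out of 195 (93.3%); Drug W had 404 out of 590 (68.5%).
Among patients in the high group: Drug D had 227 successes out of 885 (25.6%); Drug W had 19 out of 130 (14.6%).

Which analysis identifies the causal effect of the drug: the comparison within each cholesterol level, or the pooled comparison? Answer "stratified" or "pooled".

pooled

Cholesterol is recorded after the drug and is itself shifted by it — it sits on the causal path from drug to outcome. Conditioning on a mediator would strip out part of the effect we want; the pooled comparison gives the total causal effect.
Pooled: Drug D 37.9% vs Drug W 58.8%; Drug W is higher overall.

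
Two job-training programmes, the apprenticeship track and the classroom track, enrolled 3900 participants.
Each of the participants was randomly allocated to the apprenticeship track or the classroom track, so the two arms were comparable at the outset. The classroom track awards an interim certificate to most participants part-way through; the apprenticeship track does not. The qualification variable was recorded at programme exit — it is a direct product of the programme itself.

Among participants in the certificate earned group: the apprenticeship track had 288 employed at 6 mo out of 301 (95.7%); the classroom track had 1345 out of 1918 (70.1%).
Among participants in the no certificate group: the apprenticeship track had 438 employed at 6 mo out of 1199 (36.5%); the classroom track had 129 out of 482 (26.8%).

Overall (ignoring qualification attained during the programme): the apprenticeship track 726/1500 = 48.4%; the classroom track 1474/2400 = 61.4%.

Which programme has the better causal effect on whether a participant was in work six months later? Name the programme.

the classroom track

Qualification attained during the programme here is a post-treatment variable shaped by the programme; conditioning on it would introduce bias rather than remove it. The overall comparison is the causal one.
Pooled: the apprenticeship track 48.4% vs the classroom track 61.4%; the classroom track is higher overall.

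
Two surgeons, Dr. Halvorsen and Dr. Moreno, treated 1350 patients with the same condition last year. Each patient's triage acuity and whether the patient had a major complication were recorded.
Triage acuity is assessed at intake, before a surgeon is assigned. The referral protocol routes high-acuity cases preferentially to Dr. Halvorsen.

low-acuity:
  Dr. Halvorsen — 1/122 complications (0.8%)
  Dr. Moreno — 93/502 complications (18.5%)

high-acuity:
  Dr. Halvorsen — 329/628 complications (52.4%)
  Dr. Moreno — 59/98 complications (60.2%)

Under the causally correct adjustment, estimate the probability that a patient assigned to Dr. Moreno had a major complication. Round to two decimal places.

Triage acuity satisfies the back-door criterion: it is not a descendant of the surgeon, and it blocks the spurious path from surgeon to outcome. Adjusting for it (i.e., using the within-triage acuity rates) gives the causal effect.
Standardising Dr. Moreno to the population triage acuity mix: 0.462·93/502 + 0.538·59/98 = 0.409.

0.41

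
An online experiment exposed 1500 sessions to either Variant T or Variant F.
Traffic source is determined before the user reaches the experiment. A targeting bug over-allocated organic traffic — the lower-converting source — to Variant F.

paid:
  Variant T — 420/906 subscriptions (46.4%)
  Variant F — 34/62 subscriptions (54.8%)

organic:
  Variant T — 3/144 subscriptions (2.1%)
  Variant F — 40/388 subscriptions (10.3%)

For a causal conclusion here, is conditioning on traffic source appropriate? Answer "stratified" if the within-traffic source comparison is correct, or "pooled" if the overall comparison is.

stratified

The stratified and pooled comparisons disagree (Variant F wins within each traffic source; Variant T wins overall), so the answer turns on the causal role of traffic source.
Traffic source is set before the variant has any effect — it is not caused by the variant — and it independently drives the outcome. That makes it a confounder, so the causal comparison is within traffic source levels.
Within each level — paid: 46.4% vs 54.8%; organic: 2.1% vs 10.3% — Variant F is higher every time.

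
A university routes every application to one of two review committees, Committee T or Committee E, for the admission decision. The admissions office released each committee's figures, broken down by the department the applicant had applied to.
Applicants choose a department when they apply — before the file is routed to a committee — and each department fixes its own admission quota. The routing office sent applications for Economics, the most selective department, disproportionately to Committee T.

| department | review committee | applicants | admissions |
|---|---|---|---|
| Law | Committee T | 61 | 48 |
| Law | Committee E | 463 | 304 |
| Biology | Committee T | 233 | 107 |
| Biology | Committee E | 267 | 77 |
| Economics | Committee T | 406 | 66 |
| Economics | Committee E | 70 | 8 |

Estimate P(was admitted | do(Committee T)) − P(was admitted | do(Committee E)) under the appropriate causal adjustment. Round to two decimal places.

+0.12

The department-specific comparison favours Committee T throughout, but the pooled figures favour Committee E. The question is whether to condition on department.
Department is set before the review committee has any effect — it is not caused by the review committee — and it independently drives the outcome. That makes it a confounder, so the causal comparison is within department levels.
Adjusting over the population distribution of department: 0.349·(0.787−0.657) + 0.333·(0.459−0.288) + 0.317·(0.163−0.114) = +0.118.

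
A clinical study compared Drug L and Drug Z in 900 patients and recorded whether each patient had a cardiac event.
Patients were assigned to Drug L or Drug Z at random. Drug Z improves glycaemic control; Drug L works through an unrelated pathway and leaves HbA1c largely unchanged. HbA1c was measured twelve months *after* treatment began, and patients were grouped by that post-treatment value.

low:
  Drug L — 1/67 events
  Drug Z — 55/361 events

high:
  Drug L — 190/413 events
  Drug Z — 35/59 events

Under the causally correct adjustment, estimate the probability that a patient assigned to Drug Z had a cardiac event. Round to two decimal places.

0.21

The distribution of HbA1c is itself part of what the drug does — it is an intermediate outcome. Holding it fixed would remove that part of the effect; the total effect is the pooled difference.
So P(outcome | do(Drug Z)) is just the pooled rate for Drug Z: 90/420 = 0.214.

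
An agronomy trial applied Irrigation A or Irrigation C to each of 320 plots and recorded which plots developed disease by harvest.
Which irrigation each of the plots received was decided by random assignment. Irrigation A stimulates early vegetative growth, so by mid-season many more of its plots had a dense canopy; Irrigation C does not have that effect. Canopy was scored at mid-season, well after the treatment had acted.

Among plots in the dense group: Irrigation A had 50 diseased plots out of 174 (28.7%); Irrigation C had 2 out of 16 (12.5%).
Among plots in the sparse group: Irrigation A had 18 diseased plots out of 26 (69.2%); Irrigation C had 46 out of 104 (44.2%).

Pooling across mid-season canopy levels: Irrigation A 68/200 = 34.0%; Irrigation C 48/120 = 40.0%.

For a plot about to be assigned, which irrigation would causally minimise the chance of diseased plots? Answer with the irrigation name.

Irrigation A

The mid-season canopy-specific comparison favours Irrigation C throughout, but the pooled figures favour Irrigation A. The question is whether to condition on mid-season canopy.
Mid-season canopy here is a post-treatment variable shaped by the irrigation; conditioning on it would introduce bias rather than remove it. The overall comparison is the causal one.
Pooled: Irrigation A 34.0% vs Irrigation C 40.0%; Irrigation A is lower overall.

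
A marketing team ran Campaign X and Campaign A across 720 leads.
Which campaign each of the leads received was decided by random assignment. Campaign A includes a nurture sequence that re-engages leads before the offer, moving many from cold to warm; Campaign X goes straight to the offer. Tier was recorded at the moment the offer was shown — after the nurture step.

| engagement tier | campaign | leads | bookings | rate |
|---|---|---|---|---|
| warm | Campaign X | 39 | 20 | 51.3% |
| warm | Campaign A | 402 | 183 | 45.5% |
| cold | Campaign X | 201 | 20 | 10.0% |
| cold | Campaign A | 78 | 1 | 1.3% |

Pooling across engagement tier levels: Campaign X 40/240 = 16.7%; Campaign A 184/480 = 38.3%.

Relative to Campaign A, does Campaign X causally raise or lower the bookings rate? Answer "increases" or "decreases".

Engagement tier lies on the pathway campaign → engagement tier → outcome, so adjusting for it blocks the indirect effect. For the total causal effect of campaign, use the unadjusted pooled rates.
Pooled: Campaign X 16.7% vs Campaign A 38.3%; Campaign A is higher overall.

decreases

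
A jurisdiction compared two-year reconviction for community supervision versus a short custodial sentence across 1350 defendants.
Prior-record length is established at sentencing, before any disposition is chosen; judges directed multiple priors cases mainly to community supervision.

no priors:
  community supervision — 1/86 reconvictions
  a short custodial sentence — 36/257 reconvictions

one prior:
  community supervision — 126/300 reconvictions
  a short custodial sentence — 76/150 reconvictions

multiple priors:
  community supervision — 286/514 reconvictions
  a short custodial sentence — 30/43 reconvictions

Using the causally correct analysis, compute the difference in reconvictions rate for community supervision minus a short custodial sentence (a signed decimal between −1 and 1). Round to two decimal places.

-0.12

Since prior-record length is a pre-existing factor (not a product of the disposition) and it affects the outcome on its own, it is a confounder. The stratified rates, not the pooled rate, identify the causal effect.
Adjusting over the population distribution of prior-record length: 0.254·(0.012−0.140) + 0.333·(0.420−0.507) + 0.413·(0.556−0.698) = -0.120.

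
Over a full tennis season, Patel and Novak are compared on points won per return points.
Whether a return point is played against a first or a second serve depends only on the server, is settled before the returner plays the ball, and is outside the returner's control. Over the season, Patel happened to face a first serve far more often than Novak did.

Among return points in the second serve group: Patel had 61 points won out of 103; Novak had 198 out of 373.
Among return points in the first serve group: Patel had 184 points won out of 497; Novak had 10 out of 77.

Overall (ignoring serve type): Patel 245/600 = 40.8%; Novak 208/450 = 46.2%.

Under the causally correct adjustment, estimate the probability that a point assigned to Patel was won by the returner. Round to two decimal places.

Nothing the player does changes serve type; the imbalance is an allocation artefact. With serve type also predicting the outcome, the pooled figure is confounded, and the within-stratum comparison is the causal one.
Standardising Patel to the population serve type mix: 0.453·61/103 + 0.547·184/497 = 0.471.

0.47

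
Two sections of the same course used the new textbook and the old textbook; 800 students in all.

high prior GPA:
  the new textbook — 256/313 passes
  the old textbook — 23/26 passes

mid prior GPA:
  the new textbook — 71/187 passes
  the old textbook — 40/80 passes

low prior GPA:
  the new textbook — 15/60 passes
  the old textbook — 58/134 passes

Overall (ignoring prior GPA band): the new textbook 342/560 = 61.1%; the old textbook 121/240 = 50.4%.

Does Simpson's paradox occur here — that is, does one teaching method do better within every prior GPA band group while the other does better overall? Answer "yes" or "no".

yes

Within each prior GPA band level (high prior GPA 81.8% vs 88.5%; mid prior GPA 38.0% vs 50.0%; low prior GPA 25.0% vs 43.3%), the old textbook has the higher rate every time. Pooled: 61.1% vs 50.4% — the new textbook has the higher rate overall. The two comparisons disagree.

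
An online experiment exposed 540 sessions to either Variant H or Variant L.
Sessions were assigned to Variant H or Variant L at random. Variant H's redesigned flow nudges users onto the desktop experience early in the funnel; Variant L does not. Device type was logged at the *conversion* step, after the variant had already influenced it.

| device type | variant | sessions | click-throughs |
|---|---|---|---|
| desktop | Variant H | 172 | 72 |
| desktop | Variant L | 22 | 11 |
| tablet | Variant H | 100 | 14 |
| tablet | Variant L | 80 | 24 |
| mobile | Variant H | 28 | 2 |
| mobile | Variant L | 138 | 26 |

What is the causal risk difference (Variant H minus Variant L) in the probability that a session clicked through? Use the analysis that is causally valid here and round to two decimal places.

The stratified and pooled comparisons disagree (Variant L wins within each device type; Variant H wins overall), so the answer turns on the causal role of device type.
Device type is downstream of the variant. One should not condition on a consequence of treatment, so the overall rates are the right comparison.
The causal difference is the pooled difference: 0.293 − 0.254 = +0.039.

+0.04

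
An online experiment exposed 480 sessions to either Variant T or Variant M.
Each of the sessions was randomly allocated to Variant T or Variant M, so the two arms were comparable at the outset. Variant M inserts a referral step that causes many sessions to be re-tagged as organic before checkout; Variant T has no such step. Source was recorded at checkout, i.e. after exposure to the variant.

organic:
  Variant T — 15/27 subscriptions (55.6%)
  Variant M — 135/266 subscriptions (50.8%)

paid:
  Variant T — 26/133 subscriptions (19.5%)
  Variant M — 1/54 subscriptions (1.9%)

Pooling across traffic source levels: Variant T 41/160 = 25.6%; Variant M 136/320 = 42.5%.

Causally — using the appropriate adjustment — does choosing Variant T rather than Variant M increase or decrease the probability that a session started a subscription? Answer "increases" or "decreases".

The traffic source-specific comparison favours Variant T throughout, but the pooled figures favour Variant M. The question is whether to condition on traffic source.
The distribution of traffic source is itself part of what the variant does — it is an intermediate outcome. Holding it fixed would remove that part of the effect; the total effect is the pooled difference.
Pooled: Variant T 25.6% vs Variant M 42.5%; Variant M is higher overall.

decreases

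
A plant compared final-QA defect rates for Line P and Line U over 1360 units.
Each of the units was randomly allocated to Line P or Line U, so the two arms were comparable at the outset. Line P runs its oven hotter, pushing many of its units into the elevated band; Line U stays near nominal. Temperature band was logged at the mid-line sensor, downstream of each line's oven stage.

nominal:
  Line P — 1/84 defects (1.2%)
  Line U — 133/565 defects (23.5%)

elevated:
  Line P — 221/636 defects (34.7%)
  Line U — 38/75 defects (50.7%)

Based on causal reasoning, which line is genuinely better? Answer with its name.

Stratifying would compare lines among units the lines themselves sorted into in-process temperature band groups — a form of selection on an intermediate. The unconditioned pooled rates give the total causal effect.
Pooled: Line P 30.8% vs Line U 26.7%; Line U is lower overall.

Line U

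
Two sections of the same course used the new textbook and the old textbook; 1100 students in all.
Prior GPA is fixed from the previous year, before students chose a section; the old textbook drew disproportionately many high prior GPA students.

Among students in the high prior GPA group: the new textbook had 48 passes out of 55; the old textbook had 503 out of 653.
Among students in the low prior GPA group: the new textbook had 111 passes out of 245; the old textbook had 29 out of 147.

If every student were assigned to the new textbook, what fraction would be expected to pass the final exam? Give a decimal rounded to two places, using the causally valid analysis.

0.72

The prior GPA band-specific comparison favours the new textbook throughout, but the pooled figures favour the old textbook. The question is whether to condition on prior GPA band.
Nothing the teaching method does changes prior GPA band; the imbalance is an allocation artefact. With prior GPA band also predicting the outcome, the pooled figure is confounded, and the within-stratum comparison is the causal one.
Standardising the new textbook to the population prior GPA band mix: 0.644·48/55 + 0.356·111/245 = 0.723.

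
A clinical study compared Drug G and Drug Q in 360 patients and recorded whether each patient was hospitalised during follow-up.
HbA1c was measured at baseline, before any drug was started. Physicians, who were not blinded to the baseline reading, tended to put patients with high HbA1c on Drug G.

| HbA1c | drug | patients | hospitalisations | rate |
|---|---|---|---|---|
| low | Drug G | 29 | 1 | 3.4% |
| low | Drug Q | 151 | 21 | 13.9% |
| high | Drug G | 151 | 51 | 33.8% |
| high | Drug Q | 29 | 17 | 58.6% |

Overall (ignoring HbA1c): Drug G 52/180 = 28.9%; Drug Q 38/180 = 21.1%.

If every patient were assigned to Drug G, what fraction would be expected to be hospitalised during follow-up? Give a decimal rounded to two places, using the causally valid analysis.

The stratified and pooled comparisons disagree (Drug G wins within each HbA1c; Drug Q wins overall), so the answer turns on the causal role of HbA1c.
HbA1c is set before the drug has any effect — it is not caused by the drug — and it independently drives the outcome. That makes it a confounder, so the causal comparison is within HbA1c levels.
Standardising Drug G to the population HbA1c mix: 0.500·1/29 + 0.500·51/151 = 0.186.

0.19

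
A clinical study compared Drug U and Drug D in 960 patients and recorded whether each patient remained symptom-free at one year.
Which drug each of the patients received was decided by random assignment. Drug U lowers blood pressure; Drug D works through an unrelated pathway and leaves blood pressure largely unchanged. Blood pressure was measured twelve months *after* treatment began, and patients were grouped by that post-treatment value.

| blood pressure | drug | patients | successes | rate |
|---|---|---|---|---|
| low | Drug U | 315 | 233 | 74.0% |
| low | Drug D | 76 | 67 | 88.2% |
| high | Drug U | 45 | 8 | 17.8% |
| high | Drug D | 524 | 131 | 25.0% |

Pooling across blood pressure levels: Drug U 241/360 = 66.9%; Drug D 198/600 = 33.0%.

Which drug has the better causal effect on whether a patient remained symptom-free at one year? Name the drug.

Drug U

Within every blood pressure level Drug D has the higher rate, yet pooled Drug U does — Simpson's reversal.
Because the drug influences blood pressure, blood pressure is a post-treatment mediator, not a confounder. Stratifying on it would bias the estimate; the causal effect is the crude pooled difference.
Pooled: Drug U 66.9% vs Drug D 33.0%; Drug U is higher overall.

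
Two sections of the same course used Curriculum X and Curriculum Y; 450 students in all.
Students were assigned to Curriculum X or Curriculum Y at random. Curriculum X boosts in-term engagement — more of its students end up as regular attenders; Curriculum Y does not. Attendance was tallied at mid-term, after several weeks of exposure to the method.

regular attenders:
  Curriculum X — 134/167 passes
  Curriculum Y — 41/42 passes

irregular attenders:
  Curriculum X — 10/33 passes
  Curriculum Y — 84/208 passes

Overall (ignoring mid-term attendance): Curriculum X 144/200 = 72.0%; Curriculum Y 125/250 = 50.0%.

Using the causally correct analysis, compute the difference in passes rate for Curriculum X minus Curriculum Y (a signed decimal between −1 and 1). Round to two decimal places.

Mid-term attendance lies on the pathway teaching method → mid-term attendance → outcome, so adjusting for it blocks the indirect effect. For the total causal effect of teaching method, use the unadjusted pooled rates.
The causal difference is the pooled difference: 0.720 − 0.500 = +0.220.

+0.22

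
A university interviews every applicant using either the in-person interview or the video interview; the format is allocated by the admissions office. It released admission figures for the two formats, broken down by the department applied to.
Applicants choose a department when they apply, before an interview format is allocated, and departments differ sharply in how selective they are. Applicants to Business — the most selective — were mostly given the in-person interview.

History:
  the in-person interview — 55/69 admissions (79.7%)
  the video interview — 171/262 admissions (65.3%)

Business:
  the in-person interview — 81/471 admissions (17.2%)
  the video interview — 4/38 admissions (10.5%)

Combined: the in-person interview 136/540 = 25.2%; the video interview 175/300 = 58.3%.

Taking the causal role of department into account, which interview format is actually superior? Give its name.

Nothing the interview format does changes department; the imbalance is an allocation artefact. With department also predicting the outcome, the pooled figure is confounded, and the within-stratum comparison is the causal one.
Within each level — History: 79.7% vs 65.3%; Business: 17.2% vs 10.5% — the in-person interview is higher every time.

the in-person interview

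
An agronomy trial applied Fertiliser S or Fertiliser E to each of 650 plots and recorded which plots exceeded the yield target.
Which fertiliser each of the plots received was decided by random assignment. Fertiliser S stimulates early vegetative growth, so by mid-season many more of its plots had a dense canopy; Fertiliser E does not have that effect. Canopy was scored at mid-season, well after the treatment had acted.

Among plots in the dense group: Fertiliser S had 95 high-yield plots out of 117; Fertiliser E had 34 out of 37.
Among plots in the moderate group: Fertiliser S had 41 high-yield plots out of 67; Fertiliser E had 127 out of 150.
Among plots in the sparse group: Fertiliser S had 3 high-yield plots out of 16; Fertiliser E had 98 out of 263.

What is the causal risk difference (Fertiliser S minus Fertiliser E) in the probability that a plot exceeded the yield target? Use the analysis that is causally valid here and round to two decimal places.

+0.12

Because the fertiliser influences mid-season canopy, mid-season canopy is a post-treatment mediator, not a confounder. Stratifying on it would bias the estimate; the causal effect is the crude pooled difference.
The causal difference is the pooled difference: 0.695 − 0.576 = +0.119.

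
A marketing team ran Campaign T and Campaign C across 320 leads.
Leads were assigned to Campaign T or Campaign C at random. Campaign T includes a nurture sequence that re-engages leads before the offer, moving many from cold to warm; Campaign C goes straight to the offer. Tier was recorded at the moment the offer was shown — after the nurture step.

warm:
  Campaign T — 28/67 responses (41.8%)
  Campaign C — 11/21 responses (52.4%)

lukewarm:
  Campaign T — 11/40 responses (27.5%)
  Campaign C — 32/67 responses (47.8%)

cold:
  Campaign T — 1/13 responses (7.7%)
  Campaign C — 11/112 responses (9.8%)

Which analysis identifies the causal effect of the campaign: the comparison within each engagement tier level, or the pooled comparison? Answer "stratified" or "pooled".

Campaign C is higher inside every engagement tier stratum but Campaign T is higher in aggregate. Whether to stratify depends on how engagement tier relates to the campaign.
Stratifying would compare campaigns among leads the campaigns themselves sorted into engagement tier groups — a form of selection on an intermediate. The unconditioned pooled rates give the total causal effect.
Pooled: Campaign T 33.3% vs Campaign C 27.0%; Campaign T is higher overall.

pooled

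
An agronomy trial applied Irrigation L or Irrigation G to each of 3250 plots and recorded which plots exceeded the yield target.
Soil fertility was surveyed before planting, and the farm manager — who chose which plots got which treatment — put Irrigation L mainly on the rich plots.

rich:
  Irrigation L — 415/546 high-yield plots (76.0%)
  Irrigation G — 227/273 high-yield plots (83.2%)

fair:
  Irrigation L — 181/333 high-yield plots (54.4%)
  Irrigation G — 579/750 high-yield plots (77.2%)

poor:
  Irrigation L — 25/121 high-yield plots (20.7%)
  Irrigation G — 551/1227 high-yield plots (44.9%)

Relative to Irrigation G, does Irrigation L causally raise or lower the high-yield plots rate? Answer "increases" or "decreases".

decreases

Soil fertility satisfies the back-door criterion: it is not a descendant of the irrigation, and it blocks the spurious path from irrigation to outcome. Adjusting for it (i.e., using the within-soil fertility rates) gives the causal effect.
Within each level — rich: 76.0% vs 83.2%; fair: 54.4% vs 77.2%; poor: 20.7% vs 44.9% — Irrigation G is higher every time.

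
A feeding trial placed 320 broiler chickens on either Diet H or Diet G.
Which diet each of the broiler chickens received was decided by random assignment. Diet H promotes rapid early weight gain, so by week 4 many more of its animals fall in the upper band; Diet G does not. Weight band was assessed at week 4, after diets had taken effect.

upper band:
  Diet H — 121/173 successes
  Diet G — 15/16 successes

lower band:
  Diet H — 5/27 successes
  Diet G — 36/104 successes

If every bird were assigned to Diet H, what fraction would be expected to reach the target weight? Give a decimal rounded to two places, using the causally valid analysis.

0.63

The stratified and pooled comparisons disagree (Diet G wins within each week-4 weight band; Diet H wins overall), so the answer turns on the causal role of week-4 weight band.
The distribution of week-4 weight band is itself part of what the diet does — it is an intermediate outcome. Holding it fixed would remove that part of the effect; the total effect is the pooled difference.
So P(outcome | do(Diet H)) is just the pooled rate for Diet H: 126/200 = 0.630.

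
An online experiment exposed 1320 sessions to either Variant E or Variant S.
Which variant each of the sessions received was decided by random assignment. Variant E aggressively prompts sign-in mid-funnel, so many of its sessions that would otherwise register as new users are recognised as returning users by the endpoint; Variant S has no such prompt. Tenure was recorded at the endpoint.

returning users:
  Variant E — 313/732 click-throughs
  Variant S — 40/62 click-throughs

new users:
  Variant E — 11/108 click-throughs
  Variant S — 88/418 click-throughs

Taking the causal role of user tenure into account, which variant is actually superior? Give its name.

User tenure lies on the pathway variant → user tenure → outcome, so adjusting for it blocks the indirect effect. For the total causal effect of variant, use the unadjusted pooled rates.
Pooled: Variant E 38.6% vs Variant S 26.7%; Variant E is higher overall.

Variant E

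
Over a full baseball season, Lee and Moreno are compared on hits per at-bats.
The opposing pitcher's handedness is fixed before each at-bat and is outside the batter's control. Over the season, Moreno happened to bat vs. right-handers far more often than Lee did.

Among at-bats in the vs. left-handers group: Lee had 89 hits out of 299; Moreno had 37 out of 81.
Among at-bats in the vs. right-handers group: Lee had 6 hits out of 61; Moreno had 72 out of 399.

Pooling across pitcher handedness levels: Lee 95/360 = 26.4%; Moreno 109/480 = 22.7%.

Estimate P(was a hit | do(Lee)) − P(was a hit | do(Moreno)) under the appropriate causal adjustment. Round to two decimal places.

Moreno is higher inside every pitcher handedness stratum but Lee is higher in aggregate. Whether to stratify depends on how pitcher handedness relates to the player.
Since pitcher handedness is a pre-existing factor (not a product of the player) and it affects the outcome on its own, it is a confounder. The stratified rates, not the pooled rate, identify the causal effect.
Adjusting over the population distribution of pitcher handedness: 0.452·(0.298−0.457) + 0.548·(0.098−0.180) = -0.117.

-0.12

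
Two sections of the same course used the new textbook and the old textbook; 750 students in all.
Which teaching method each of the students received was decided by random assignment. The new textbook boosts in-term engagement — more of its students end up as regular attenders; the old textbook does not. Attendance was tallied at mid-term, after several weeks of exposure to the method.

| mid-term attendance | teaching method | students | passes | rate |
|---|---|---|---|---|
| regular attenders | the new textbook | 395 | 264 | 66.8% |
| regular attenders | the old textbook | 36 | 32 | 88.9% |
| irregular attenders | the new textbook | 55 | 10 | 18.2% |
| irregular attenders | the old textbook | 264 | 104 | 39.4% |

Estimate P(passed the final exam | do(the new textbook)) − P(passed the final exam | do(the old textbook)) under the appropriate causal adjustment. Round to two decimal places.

the old textbook is higher inside every mid-term attendance stratum but the new textbook is higher in aggregate. Whether to stratify depends on how mid-term attendance relates to the teaching method.
The distribution of mid-term attendance is itself part of what the teaching method does — it is an intermediate outcome. Holding it fixed would remove that part of the effect; the total effect is the pooled difference.
The causal difference is the pooled difference: 0.609 − 0.453 = +0.156.

+0.16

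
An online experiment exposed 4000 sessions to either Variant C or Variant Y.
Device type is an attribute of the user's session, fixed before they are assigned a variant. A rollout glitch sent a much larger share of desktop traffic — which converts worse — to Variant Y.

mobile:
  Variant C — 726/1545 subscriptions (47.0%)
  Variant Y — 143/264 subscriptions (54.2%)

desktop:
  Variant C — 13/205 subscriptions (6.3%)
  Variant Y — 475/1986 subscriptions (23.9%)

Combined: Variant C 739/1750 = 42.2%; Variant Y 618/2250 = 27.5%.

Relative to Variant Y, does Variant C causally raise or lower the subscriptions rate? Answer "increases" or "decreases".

Device type is set before the variant has any effect — it is not caused by the variant — and it independently drives the outcome. That makes it a confounder, so the causal comparison is within device type levels.
Within each level — mobile: 47.0% vs 54.2%; desktop: 6.3% vs 23.9% — Variant Y is higher every time.

decreases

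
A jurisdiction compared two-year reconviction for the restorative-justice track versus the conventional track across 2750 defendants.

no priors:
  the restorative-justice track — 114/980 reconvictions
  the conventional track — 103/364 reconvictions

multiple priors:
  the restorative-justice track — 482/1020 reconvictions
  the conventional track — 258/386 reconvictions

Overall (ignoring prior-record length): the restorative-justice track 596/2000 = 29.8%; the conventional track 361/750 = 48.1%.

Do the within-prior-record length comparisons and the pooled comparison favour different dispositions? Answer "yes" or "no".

Within each prior-record length level (no priors 11.6% vs 28.3%; multiple priors 47.3% vs 66.8%), the restorative-justice track has the lower rate every time. Pooled: 29.8% vs 48.1% — the restorative-justice track has the lower rate overall. They agree.

no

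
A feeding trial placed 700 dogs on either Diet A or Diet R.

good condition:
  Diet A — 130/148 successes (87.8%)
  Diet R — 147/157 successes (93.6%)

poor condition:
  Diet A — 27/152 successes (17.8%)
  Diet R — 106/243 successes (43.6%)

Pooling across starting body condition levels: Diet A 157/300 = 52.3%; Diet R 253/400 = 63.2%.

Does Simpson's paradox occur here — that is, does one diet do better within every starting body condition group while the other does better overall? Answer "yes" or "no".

Within each starting body condition level (good condition 87.8% vs 93.6%; poor condition 17.8% vs 43.6%), Diet R has the higher rate every time. Pooled: 52.3% vs 63.2% — Diet R has the higher rate overall. They agree.

no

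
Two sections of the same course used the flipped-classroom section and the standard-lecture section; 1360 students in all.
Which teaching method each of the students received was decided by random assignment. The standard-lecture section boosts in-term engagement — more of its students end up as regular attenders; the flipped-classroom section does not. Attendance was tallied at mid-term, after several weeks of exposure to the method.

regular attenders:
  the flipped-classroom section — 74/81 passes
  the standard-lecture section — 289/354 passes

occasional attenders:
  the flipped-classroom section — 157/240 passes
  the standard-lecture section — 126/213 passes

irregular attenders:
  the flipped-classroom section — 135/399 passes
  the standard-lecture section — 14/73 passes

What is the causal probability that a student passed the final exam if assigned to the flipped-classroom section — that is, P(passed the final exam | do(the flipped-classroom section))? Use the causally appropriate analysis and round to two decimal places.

0.51

the flipped-classroom section is higher inside every mid-term attendance stratum but the standard-lecture section is higher in aggregate. Whether to stratify depends on how mid-term attendance relates to the teaching method.
Stratifying would compare teaching methods among students the teaching methods themselves sorted into mid-term attendance groups — a form of selection on an intermediate. The unconditioned pooled rates give the total causal effect.
So P(outcome | do(the flipped-classroom section)) is just the pooled rate for the flipped-classroom section: 366/720 = 0.508.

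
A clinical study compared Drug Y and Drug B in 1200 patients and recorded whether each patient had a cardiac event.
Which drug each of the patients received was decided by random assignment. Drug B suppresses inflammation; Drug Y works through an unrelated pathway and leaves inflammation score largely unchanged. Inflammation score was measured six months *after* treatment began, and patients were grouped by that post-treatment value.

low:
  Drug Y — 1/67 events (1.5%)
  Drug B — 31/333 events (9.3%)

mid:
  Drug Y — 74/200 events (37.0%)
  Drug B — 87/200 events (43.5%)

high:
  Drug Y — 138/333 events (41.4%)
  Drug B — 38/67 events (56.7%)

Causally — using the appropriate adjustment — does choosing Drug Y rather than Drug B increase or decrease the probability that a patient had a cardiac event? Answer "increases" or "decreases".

The inflammation score-specific comparison favours Drug Y throughout, but the pooled figures favour Drug B. The question is whether to condition on inflammation score.
The distribution of inflammation score is itself part of what the drug does — it is an intermediate outcome. Holding it fixed would remove that part of the effect; the total effect is the pooled difference.
Pooled: Drug Y 35.5% vs Drug B 26.0%; Drug B is lower overall.

increases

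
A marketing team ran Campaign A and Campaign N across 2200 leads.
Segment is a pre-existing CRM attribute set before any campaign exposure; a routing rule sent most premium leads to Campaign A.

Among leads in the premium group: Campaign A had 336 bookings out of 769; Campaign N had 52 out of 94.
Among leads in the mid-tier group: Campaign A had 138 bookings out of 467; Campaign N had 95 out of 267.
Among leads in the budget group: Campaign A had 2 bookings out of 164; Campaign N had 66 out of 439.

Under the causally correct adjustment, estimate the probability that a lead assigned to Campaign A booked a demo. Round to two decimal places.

Within every customer segment level Campaign N has the higher rate, yet pooled Campaign A does — Simpson's reversal.
Customer segment is set before the campaign has any effect — it is not caused by the campaign — and it independently drives the outcome. That makes it a confounder, so the causal comparison is within customer segment levels.
Standardising Campaign A to the population customer segment mix: 0.392·336/769 + 0.334·138/467 + 0.274·2/164 = 0.273.

0.27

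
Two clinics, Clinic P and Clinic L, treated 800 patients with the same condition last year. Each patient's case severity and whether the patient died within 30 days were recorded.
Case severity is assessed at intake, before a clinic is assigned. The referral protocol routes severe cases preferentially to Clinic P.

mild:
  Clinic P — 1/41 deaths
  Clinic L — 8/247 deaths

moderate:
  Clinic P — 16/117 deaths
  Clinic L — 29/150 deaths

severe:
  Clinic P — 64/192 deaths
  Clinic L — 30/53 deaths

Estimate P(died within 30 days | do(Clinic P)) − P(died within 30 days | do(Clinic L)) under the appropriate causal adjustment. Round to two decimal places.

-0.09

Within every case severity level Clinic P has the lower rate, yet pooled Clinic L does — Simpson's reversal.
Case severity differs across clinics for reasons unrelated to any effect of the clinic itself, and it separately predicts the outcome — a classic confounder. We must compare within case severity levels.
Adjusting over the population distribution of case severity: 0.360·(0.024−0.032) + 0.334·(0.137−0.193) + 0.306·(0.333−0.566) = -0.093.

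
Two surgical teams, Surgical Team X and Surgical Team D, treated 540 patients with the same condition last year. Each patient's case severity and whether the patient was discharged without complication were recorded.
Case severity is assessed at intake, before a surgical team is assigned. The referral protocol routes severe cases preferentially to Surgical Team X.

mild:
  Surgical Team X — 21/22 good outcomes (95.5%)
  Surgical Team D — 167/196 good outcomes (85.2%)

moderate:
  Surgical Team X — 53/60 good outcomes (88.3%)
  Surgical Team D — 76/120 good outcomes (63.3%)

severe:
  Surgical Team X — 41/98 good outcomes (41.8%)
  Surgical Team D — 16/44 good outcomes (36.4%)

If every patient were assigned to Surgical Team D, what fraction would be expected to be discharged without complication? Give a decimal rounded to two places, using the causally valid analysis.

0.65

Case severity satisfies the back-door criterion: it is not a descendant of the surgical team, and it blocks the spurious path from surgical team to outcome. Adjusting for it (i.e., using the within-case severity rates) gives the causal effect.
Standardising Surgical Team D to the population case severity mix: 0.404·167/196 + 0.333·76/120 + 0.263·16/44 = 0.651.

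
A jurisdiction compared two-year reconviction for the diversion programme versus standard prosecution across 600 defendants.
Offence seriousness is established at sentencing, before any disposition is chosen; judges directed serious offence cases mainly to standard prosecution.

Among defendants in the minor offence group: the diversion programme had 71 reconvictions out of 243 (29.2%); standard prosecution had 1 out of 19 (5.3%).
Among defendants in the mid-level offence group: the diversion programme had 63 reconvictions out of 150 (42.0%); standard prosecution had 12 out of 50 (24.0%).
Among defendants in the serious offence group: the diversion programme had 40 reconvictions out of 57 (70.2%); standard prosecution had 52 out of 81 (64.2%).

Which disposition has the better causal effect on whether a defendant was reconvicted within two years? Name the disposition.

Offence seriousness differs across dispositions for reasons unrelated to any effect of the disposition itself, and it separately predicts the outcome — a classic confounder. We must compare within offence seriousness levels.
Within each level — minor offence: 29.2% vs 5.3%; mid-level offence: 42.0% vs 24.0%; serious offence: 70.2% vs 64.2% — standard prosecution is lower every time.

standard prosecution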